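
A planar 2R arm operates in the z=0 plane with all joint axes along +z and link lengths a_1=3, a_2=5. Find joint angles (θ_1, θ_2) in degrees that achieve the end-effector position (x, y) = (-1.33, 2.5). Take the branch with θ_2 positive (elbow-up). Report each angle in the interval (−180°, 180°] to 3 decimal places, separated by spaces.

-0.004 150.001

cos θ_2 = (8.0189−3²−5²)/(2·3·5) = -0.8660; θ_2 = 150.0013° (elbow-up)
β = atan2(2.5000,-1.3300) = 118.0130°; ψ = atan2(2.4999,-1.3302) = 118.0172°
θ_1 = β − ψ = -0.0042°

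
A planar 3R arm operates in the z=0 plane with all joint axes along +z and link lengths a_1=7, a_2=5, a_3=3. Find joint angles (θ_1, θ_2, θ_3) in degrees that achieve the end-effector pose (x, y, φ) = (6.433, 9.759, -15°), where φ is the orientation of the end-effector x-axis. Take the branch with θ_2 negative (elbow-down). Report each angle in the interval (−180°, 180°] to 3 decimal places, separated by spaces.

90.003 -45.004 -59.999

wrist centre = target − a_3·(cos φ, sin φ) = (3.5352, 10.5355)
cos θ_2 = (123.4937−7²−5²)/(2·7·5) = 0.7071; θ_2 = -45.0044° (elbow-down)
β = atan2(10.5355,3.5352) = 71.4506°; ψ = atan2(-3.5358,10.5353) = -18.5526°
θ_1 = β − ψ = 90.0032°
θ_3 = φ − θ_1 − θ_2 = -59.9988° (wrapped to (-180°,180°])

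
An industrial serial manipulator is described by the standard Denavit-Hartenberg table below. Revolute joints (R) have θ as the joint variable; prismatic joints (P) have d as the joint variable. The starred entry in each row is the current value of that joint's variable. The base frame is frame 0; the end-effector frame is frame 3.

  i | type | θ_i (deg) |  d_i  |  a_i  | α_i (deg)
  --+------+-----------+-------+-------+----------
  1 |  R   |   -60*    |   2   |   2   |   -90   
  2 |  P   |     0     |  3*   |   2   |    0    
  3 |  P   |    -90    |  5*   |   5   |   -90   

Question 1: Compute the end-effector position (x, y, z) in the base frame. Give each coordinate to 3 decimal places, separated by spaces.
after link 1: o_1 = (1.0000, -1.7321, 2.0000)
after link 2: o_2 = (4.5981, -1.9641, 2.0000)
after link 3: o_3 = (8.9282, 0.5359, 7.0000)

8.928 0.536 7.000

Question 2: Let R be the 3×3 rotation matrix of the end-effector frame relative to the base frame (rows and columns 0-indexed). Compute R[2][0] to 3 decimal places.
1.000

End-effector x-axis (col 0 of R) = (-0.0000,-0.0000,1.0000)
R[2][0] = 1.0000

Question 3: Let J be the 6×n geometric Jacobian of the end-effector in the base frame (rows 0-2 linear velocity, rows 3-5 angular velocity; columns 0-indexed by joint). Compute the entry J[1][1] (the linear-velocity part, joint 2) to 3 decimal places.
0.500

prismatic axis z_1 = (0.8660,0.5000,0.0000)
J_v[:, 1] = z_1; J_ω[:, 1] = (0,0,0)
entry J[1][1] = 0.5000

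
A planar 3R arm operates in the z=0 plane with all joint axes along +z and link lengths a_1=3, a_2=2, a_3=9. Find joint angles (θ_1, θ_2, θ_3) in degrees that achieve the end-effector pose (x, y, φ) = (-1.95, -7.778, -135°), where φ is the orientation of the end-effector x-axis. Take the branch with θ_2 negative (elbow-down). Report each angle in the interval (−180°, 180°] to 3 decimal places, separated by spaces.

wrist centre = target − a_3·(cos φ, sin φ) = (4.4140, -1.4140)
cos θ_2 = (21.4826−3²−2²)/(2·3·2) = 0.7069; θ_2 = -45.0184° (elbow-down)
β = atan2(-1.4140,4.4140) = -17.7632°; ψ = atan2(-1.4147,4.4138) = -17.7713°
θ_1 = β − ψ = 0.0082°
θ_3 = φ − θ_1 − θ_2 = -89.9898° (wrapped to (-180°,180°])

0.008 -45.018 -89.990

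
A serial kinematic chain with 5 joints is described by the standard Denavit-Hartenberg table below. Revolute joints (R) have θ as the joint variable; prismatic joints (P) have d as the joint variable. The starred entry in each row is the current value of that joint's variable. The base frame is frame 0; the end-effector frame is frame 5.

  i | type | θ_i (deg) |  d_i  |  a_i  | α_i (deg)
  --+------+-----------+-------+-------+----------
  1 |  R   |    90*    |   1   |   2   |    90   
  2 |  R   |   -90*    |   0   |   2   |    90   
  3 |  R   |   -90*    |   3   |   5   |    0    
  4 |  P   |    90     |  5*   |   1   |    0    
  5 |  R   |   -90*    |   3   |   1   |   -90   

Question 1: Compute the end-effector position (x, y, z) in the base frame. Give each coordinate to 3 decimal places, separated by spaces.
-6.000 -9.000 -2.000

after link 1: o_1 = (0.0000, 2.0000, 1.0000)
after link 2: o_2 = (0.0000, 2.0000, -1.0000)
after link 3: o_3 = (-5.0000, -1.0000, -1.0000)
after link 4: o_4 = (-5.0000, -6.0000, -2.0000)
after link 5: o_5 = (-6.0000, -9.0000, -2.0000)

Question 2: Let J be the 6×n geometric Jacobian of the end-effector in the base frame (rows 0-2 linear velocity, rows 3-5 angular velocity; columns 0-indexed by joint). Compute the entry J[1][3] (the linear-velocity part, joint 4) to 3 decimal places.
prismatic axis z_3 = (0.0000,-1.0000,-0.0000)
J_v[:, 3] = z_3; J_ω[:, 3] = (0,0,0)
entry J[1][3] = -1.0000

-1.000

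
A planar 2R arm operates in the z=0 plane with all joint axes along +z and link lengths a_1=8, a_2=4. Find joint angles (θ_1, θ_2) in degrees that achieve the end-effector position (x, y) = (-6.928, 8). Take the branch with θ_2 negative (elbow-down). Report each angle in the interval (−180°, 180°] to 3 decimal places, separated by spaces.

cos θ_2 = (111.9972−8²−4²)/(2·8·4) = 0.5000; θ_2 = -60.0029° (elbow-down)
β = atan2(8.0000,-6.9280) = 130.8926°; ψ = atan2(-3.4642,9.9998) = -19.1074°
θ_1 = β − ψ = 150.0000°

150.000 -60.003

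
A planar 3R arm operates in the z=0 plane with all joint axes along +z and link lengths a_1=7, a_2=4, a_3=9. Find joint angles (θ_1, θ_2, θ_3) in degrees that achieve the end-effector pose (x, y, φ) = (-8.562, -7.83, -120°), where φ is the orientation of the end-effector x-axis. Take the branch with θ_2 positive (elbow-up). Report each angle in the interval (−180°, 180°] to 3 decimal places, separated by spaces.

wrist centre = target − a_3·(cos φ, sin φ) = (-4.0620, -0.0358)
cos θ_2 = (16.5011−7²−4²)/(2·7·4) = -0.8661; θ_2 = 150.0030° (elbow-up)
β = atan2(-0.0358,-4.0620) = -179.4954°; ψ = atan2(1.9998,3.5358) = 29.4922°
θ_1 = β − ψ = -208.9876°
θ_3 = φ − θ_1 − θ_2 = -61.0153° (wrapped to (-180°,180°])

151.012 150.003 -61.015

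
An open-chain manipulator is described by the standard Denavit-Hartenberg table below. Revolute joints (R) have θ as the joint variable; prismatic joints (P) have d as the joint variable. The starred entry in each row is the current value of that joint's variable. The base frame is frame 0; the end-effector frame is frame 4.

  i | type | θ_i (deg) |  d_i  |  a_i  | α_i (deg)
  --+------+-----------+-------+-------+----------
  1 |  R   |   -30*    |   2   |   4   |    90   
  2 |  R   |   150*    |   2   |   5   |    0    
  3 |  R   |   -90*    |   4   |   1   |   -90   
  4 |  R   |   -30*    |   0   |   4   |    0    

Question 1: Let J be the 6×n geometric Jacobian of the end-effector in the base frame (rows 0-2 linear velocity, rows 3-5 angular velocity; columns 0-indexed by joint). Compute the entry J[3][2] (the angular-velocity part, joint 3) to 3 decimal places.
-0.500

axis z_2 = (-0.5000,-0.8660,0.0000); lever o_n−o_2 = (-1.0670,-6.3122,3.8660)
cross product → J_v[:, 2] = (-3.3481,1.9330,2.2321)
J_ω[:, 2] = z_2
entry J[3][2] = -0.5000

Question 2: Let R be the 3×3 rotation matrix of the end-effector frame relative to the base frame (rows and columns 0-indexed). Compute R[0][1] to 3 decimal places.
End-effector y-axis (col 1 of R) = (0.6495,0.6250,0.4330)
R[0][1] = 0.6495

0.650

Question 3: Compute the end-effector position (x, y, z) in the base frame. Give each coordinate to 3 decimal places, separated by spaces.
after link 1: o_1 = (3.4641, -2.0000, 2.0000)
after link 2: o_2 = (-1.2859, -1.5670, 4.5000)
after link 3: o_3 = (-2.8529, -5.2811, 5.3660)
after link 4: o_4 = (-2.3529, -7.8792, 8.3660)

-2.353 -7.879 8.366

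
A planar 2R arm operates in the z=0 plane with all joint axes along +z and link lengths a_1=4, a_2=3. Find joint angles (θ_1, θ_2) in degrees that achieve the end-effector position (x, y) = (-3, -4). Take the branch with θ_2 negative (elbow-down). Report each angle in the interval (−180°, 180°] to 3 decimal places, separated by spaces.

-90.000 -90.000

cos θ_2 = (25.0000−4²−3²)/(2·4·3) = 0.0000; θ_2 = -90.0000° (elbow-down)
β = atan2(-4.0000,-3.0000) = -126.8699°; ψ = atan2(-3.0000,4.0000) = -36.8699°
θ_1 = β − ψ = -90.0000°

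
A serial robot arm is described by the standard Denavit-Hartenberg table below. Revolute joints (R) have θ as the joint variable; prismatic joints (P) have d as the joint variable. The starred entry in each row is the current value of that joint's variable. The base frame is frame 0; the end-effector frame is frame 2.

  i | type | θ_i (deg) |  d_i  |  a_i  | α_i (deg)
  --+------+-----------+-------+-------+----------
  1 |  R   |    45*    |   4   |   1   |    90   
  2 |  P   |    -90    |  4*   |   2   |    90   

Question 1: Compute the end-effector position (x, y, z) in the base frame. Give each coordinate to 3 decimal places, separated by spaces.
3.536 -2.121 2.000

after link 1: o_1 = (0.7071, 0.7071, 4.0000)
after link 2: o_2 = (3.5355, -2.1213, 2.0000)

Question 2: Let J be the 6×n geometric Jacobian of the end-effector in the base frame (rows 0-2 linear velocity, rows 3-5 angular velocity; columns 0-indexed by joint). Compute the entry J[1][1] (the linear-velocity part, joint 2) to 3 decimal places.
-0.707

prismatic axis z_1 = (0.7071,-0.7071,0.0000)
J_v[:, 1] = z_1; J_ω[:, 1] = (0,0,0)
entry J[1][1] = -0.7071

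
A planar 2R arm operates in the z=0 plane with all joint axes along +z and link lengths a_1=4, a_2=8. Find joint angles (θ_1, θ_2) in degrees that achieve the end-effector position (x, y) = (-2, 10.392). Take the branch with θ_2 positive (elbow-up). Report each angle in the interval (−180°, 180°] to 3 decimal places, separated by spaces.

59.996 60.007

cos θ_2 = (111.9937−4²−8²)/(2·4·8) = 0.4999; θ_2 = 60.0065° (elbow-up)
β = atan2(10.3920,-2.0000) = 100.8937°; ψ = atan2(6.9287,7.9992) = 40.8981°
θ_1 = β − ψ = 59.9956°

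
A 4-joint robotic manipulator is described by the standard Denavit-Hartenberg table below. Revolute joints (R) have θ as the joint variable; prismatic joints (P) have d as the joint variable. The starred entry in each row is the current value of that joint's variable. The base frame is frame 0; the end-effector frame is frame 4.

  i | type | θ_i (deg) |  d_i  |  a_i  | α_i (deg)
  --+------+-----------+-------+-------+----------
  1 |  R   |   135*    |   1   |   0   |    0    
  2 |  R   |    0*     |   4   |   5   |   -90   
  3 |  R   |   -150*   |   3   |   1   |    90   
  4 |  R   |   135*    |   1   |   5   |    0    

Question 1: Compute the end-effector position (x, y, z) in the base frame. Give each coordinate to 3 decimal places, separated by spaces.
after link 1: o_1 = (0.0000, 0.0000, 1.0000)
after link 2: o_2 = (-3.5355, 3.5355, 5.0000)
after link 3: o_3 = (-5.0445, 0.8018, 5.5000)
after link 4: o_4 = (-9.3560, 0.1134, 2.8662)

-9.356 0.113 2.866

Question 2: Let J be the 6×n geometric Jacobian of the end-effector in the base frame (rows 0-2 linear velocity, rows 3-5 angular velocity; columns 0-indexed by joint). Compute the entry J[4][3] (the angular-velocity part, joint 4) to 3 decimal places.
-0.354

axis z_3 = (0.3536,-0.3536,-0.8660); lever o_n−o_3 = (-4.3115,-0.6885,-2.6338)
cross product → J_v[:, 3] = (0.3349,4.6651,-1.7678)
J_ω[:, 3] = z_3
entry J[4][3] = -0.3536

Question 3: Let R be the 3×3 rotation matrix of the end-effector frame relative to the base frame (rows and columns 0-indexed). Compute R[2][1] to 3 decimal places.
-0.354

End-effector y-axis (col 1 of R) = (0.0670,0.9330,-0.3536)
R[2][1] = -0.3536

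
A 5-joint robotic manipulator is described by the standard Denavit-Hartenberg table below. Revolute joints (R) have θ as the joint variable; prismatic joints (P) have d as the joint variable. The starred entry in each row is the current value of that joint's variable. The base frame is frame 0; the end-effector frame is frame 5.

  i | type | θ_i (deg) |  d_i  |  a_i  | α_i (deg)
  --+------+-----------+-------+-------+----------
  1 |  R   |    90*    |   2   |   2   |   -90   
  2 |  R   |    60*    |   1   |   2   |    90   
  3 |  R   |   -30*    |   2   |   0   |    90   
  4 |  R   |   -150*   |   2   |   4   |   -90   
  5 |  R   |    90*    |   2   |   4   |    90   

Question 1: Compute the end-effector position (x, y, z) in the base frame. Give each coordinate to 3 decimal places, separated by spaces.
-3.964 0.933 0.384

after link 1: o_1 = (0.0000, 2.0000, 2.0000)
after link 2: o_2 = (-1.0000, 3.0000, 0.2679)
after link 3: o_3 = (-1.0000, 4.7321, 1.2679)
after link 4: o_4 = (-1.0000, 1.0000, 3.7321)
after link 5: o_5 = (-3.9641, 0.9330, 0.3840)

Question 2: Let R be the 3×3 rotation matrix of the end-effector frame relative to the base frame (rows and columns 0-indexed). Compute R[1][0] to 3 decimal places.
0.250

End-effector x-axis (col 0 of R) = (-0.8660,0.2500,-0.4330)
R[1][0] = 0.2500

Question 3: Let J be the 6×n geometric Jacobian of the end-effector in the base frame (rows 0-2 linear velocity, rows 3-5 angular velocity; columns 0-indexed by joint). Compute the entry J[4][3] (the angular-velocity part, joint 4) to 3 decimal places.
axis z_3 = (0.8660,-0.2500,0.4330); lever o_n−o_3 = (-2.9641,-3.7990,-0.8840)
cross product → J_v[:, 3] = (1.8660,-0.5179,-4.0311)
J_ω[:, 3] = z_3
entry J[4][3] = -0.2500

-0.250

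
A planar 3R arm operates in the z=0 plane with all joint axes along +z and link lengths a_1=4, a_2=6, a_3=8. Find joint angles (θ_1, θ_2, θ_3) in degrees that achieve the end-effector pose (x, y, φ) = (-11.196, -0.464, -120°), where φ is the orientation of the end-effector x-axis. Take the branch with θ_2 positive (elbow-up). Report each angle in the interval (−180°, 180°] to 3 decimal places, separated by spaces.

wrist centre = target − a_3·(cos φ, sin φ) = (-7.1960, 6.4642)
cos θ_2 = (93.5683−4²−6²)/(2·4·6) = 0.8660; θ_2 = 30.0021° (elbow-up)
β = atan2(6.4642,-7.1960) = 138.0665°; ψ = atan2(3.0002,9.1960) = 18.0688°
θ_1 = β − ψ = 119.9977°
θ_3 = φ − θ_1 − θ_2 = 90.0002° (wrapped to (-180°,180°])

119.998 30.002 90.000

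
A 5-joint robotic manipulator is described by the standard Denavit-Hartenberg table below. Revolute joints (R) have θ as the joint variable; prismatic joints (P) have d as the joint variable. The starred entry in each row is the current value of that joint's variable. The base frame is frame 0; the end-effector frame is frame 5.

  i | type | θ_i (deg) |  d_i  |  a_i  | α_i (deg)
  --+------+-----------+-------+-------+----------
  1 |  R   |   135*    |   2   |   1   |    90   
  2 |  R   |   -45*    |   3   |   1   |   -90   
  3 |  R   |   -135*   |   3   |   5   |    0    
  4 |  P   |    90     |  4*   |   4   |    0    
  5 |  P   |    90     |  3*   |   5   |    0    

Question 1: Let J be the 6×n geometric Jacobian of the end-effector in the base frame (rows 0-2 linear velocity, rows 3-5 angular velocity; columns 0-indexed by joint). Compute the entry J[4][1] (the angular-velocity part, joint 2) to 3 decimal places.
0.707

axis z_1 = (0.7071,0.7071,0.0000); lever o_n−o_1 = (-2.7929,11.0355,4.3640)
cross product → J_v[:, 1] = (3.0858,-3.0858,9.7782)
J_ω[:, 1] = z_1
entry J[4][1] = 0.7071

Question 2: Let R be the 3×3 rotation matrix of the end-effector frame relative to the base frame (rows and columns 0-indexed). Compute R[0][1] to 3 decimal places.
End-effector y-axis (col 1 of R) = (-0.1464,-0.8536,0.5000)
R[0][1] = -0.1464

-0.146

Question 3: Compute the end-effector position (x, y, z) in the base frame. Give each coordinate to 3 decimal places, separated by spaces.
after link 1: o_1 = (-0.7071, 0.7071, 2.0000)
after link 2: o_2 = (0.9142, 3.3284, 1.2929)
after link 3: o_3 = (3.6820, 5.5607, 5.9142)
after link 4: o_4 = (2.2678, 10.9749, 6.7426)
after link 5: o_5 = (-3.5000, 11.7426, 6.3640)

-3.500 11.743 6.364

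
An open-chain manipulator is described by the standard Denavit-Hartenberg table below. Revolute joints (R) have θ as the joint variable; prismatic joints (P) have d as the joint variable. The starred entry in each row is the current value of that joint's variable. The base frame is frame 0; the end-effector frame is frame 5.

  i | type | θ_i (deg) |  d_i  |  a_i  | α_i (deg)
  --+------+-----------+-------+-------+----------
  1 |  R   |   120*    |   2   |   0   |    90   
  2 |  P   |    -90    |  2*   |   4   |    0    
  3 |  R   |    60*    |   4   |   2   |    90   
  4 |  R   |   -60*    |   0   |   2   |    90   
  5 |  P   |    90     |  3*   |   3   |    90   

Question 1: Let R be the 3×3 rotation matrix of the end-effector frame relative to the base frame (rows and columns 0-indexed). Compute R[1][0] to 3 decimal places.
End-effector x-axis (col 0 of R) = (0.2500,-0.4330,-0.8660)
R[1][0] = -0.4330

-0.433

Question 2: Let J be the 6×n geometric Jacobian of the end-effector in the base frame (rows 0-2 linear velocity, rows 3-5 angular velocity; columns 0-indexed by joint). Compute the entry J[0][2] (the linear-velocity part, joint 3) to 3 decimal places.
axis z_2 = (0.8660,0.5000,0.0000); lever o_n−o_2 = (1.2410,-0.6136,-2.7990)
cross product → J_v[:, 2] = (-1.3995,2.4240,-1.1519)
J_ω[:, 2] = z_2
entry J[0][2] = -1.3995

-1.400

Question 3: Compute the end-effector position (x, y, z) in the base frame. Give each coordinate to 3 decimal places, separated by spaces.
2.973 0.386 -4.799

after link 1: o_1 = (0.0000, 0.0000, 2.0000)
after link 2: o_2 = (1.7321, 1.0000, -2.0000)
after link 3: o_3 = (4.3301, 4.5000, -3.0000)
after link 4: o_4 = (2.3971, 4.3840, -3.5000)
after link 5: o_5 = (2.9731, 0.3864, -4.7990)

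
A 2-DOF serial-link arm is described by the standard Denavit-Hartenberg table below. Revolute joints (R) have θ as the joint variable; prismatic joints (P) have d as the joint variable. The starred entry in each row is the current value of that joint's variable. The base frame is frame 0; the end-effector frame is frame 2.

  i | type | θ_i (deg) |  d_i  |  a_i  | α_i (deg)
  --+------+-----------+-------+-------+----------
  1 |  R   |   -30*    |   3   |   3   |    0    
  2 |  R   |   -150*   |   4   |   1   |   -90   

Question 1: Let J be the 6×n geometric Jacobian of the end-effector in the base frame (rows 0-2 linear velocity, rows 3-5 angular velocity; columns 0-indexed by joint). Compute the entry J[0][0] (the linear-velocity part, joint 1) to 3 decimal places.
axis z_0 = ẑ; lever o_n−o_0 = (1.5981,-1.5000,7.0000)
cross product → J_v[:, 0] = (1.5000,1.5981,-0.0000)
J_ω[:, 0] = z_0
entry J[0][0] = 1.5000

1.500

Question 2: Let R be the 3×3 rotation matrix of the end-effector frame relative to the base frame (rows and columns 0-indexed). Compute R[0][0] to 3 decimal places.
End-effector x-axis (col 0 of R) = (-1.0000,0.0000,0.0000)
R[0][0] = -1.0000

-1.000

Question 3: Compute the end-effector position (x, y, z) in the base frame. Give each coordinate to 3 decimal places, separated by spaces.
1.598 -1.500 7.000

after link 1: o_1 = (2.5981, -1.5000, 3.0000)
after link 2: o_2 = (1.5981, -1.5000, 7.0000)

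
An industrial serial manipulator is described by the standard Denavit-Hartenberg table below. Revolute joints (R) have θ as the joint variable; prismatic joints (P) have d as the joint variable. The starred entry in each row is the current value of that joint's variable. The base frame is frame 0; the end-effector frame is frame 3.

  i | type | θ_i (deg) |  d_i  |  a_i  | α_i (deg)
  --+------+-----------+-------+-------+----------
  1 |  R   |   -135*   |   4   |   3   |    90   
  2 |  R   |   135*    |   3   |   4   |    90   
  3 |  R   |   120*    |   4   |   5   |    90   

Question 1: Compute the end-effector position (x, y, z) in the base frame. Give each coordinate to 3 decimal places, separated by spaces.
-8.555 1.812 7.889

after link 1: o_1 = (-2.1213, -2.1213, 4.0000)
after link 2: o_2 = (-2.2426, 2.0000, 6.8284)
after link 3: o_3 = (-8.5545, 1.8119, 7.8891)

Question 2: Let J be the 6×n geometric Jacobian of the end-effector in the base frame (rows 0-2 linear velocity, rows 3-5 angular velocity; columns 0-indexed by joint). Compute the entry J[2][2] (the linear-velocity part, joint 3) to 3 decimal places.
axis z_2 = (-0.5000,-0.5000,0.7071); lever o_n−o_2 = (-6.3119,-0.1881,1.0607)
cross product → J_v[:, 2] = (-0.3973,-3.9328,-3.0619)
J_ω[:, 2] = z_2
entry J[2][2] = -3.0619

-3.062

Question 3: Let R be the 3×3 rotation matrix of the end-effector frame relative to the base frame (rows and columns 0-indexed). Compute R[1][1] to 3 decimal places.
-0.500

End-effector y-axis (col 1 of R) = (-0.5000,-0.5000,0.7071)
R[1][1] = -0.5000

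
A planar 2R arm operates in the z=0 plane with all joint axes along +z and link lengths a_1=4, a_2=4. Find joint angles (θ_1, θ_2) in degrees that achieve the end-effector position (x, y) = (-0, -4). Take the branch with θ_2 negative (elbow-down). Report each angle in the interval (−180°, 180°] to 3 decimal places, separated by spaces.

cos θ_2 = (16.0000−4²−4²)/(2·4·4) = -0.5000; θ_2 = -120.0000° (elbow-down)
β = atan2(-4.0000,-0.0000) = -90.0000°; ψ = atan2(-3.4641,2.0000) = -60.0000°
θ_1 = β − ψ = -30.0000°

-30.000 -120.000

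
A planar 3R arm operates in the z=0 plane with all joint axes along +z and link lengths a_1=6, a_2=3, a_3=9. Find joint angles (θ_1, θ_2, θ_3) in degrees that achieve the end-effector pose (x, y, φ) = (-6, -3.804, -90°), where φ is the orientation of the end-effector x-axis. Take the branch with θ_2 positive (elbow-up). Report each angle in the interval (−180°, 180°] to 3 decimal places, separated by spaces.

120.000 60.003 89.997

wrist centre = target − a_3·(cos φ, sin φ) = (-6.0000, 5.1960)
cos θ_2 = (62.9984−6²−3²)/(2·6·3) = 0.5000; θ_2 = 60.0029° (elbow-up)
β = atan2(5.1960,-6.0000) = 139.1074°; ψ = atan2(2.5982,7.4999) = 19.1074°
θ_1 = β − ψ = 120.0000°
θ_3 = φ − θ_1 − θ_2 = 89.9971° (wrapped to (-180°,180°])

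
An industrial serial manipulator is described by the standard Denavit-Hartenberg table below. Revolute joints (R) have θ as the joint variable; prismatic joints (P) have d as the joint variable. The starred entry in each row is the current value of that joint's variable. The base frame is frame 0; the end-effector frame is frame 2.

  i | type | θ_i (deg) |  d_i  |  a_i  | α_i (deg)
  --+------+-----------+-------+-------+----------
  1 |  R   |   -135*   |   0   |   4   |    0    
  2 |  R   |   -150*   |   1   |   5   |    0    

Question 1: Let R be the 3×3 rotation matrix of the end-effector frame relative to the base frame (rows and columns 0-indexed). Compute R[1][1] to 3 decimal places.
0.259

End-effector y-axis (col 1 of R) = (-0.9659,0.2588,0.0000)
R[1][1] = 0.2588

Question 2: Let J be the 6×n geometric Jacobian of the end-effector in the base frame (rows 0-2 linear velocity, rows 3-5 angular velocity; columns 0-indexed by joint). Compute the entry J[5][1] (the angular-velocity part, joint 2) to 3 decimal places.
1.000

axis z_1 = (0.0000,0.0000,1.0000); lever o_n−o_1 = (1.2941,4.8296,1.0000)
cross product → J_v[:, 1] = (-4.8296,1.2941,0.0000)
J_ω[:, 1] = z_1
entry J[5][1] = 1.0000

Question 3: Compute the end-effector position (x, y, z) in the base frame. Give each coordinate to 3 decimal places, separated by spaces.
after link 1: o_1 = (-2.8284, -2.8284, 0.0000)
after link 2: o_2 = (-1.5343, 2.0012, 1.0000)

-1.534 2.001 1.000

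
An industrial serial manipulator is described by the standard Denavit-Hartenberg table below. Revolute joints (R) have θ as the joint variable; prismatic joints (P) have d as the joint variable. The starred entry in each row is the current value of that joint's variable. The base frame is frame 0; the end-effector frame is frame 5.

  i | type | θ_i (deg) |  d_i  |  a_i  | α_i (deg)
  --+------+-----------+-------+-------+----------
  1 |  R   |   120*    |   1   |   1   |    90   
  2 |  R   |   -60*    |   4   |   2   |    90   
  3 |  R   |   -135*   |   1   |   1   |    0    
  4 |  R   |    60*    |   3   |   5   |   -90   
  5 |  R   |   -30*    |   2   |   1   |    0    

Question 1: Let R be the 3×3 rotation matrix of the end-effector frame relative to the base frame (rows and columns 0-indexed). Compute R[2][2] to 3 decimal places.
-0.837

End-effector z-axis (col 2 of R) = (-0.0173,0.5477,-0.8365)
R[2][2] = -0.8365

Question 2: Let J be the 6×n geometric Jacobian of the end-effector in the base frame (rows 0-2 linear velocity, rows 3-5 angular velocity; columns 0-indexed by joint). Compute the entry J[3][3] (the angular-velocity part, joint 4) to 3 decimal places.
0.433

axis z_3 = (0.4330,-0.7500,-0.5000); lever o_n−o_3 = (-3.8057,-3.7053,-4.7379)
cross product → J_v[:, 3] = (1.7007,3.9544,-4.4587)
J_ω[:, 3] = z_3
entry J[3][3] = 0.4330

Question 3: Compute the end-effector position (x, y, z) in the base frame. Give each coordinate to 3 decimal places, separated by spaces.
-1.344 -1.383 -5.358

after link 1: o_1 = (-0.5000, 0.8660, 1.0000)
after link 2: o_2 = (2.4641, 3.7321, -0.7321)
after link 3: o_3 = (2.4615, 2.3223, -0.6197)
after link 4: o_4 = (-0.7455, -1.7821, -3.2404)
after link 5: o_5 = (-1.3442, -1.3830, -5.3575)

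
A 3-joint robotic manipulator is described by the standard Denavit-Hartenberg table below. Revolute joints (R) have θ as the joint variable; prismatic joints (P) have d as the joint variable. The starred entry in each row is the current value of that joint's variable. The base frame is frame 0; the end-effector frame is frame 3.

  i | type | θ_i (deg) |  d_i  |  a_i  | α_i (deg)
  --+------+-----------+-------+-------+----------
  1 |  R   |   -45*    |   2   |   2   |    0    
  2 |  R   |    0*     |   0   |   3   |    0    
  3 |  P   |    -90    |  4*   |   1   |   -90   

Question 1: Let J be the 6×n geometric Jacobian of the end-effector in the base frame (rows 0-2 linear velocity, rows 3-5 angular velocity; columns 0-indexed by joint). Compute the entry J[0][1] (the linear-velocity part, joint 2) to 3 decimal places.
2.828

axis z_1 = (0.0000,0.0000,1.0000); lever o_n−o_1 = (1.4142,-2.8284,4.0000)
cross product → J_v[:, 1] = (2.8284,1.4142,-0.0000)
J_ω[:, 1] = z_1
entry J[0][1] = 2.8284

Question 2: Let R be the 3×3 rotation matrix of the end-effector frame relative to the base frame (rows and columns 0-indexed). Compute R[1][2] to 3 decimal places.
End-effector z-axis (col 2 of R) = (0.7071,-0.7071,0.0000)
R[1][2] = -0.7071

-0.707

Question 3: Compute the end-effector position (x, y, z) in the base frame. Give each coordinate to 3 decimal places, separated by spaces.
after link 1: o_1 = (1.4142, -1.4142, 2.0000)
after link 2: o_2 = (3.5355, -3.5355, 2.0000)
after link 3: o_3 = (2.8284, -4.2426, 6.0000)

2.828 -4.243 6.000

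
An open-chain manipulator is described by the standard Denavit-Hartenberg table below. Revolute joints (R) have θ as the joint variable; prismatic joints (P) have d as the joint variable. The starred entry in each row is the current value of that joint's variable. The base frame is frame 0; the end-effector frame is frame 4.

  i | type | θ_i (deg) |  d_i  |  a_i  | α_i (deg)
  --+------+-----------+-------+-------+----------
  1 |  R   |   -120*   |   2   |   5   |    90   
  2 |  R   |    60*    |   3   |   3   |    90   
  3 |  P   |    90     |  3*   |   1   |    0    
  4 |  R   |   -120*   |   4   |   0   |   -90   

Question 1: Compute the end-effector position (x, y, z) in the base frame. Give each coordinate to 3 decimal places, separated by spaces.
-9.745 -8.879 1.098

after link 1: o_1 = (-2.5000, -4.3301, 2.0000)
after link 2: o_2 = (-5.8481, -4.1292, 4.5981)
after link 3: o_3 = (-8.0131, -5.8792, 3.0981)
after link 4: o_4 = (-9.7452, -8.8792, 1.0981)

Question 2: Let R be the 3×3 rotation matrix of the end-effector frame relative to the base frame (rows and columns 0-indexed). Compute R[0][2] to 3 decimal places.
End-effector z-axis (col 2 of R) = (-0.8750,0.2165,0.4330)
R[0][2] = -0.8750

-0.875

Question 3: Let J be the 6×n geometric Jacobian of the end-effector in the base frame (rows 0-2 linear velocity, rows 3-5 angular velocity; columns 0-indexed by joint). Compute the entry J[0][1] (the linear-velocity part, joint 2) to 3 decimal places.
-0.451

axis z_1 = (-0.8660,0.5000,0.0000); lever o_n−o_1 = (-7.2452,-4.5490,-0.9019)
cross product → J_v[:, 1] = (-0.4510,-0.7811,7.5622)
J_ω[:, 1] = z_1
entry J[0][1] = -0.4510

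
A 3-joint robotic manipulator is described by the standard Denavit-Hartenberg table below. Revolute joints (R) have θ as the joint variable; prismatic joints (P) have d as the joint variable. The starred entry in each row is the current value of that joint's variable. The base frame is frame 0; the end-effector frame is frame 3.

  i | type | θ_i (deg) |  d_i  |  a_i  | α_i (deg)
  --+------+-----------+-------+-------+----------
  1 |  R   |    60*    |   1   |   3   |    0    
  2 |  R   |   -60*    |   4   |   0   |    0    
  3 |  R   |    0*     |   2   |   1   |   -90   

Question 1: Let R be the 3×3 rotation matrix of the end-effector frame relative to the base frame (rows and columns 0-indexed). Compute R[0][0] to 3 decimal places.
1.000

End-effector x-axis (col 0 of R) = (1.0000,0.0000,0.0000)
R[0][0] = 1.0000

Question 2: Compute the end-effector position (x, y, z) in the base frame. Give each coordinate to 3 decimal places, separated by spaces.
after link 1: o_1 = (1.5000, 2.5981, 1.0000)
after link 2: o_2 = (1.5000, 2.5981, 5.0000)
after link 3: o_3 = (2.5000, 2.5981, 7.0000)

2.500 2.598 7.000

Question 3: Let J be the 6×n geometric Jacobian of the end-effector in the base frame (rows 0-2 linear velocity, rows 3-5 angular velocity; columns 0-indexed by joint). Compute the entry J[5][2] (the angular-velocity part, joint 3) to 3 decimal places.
1.000

axis z_2 = (0.0000,0.0000,1.0000); lever o_n−o_2 = (1.0000,0.0000,2.0000)
cross product → J_v[:, 2] = (0.0000,1.0000,0.0000)
J_ω[:, 2] = z_2
entry J[5][2] = 1.0000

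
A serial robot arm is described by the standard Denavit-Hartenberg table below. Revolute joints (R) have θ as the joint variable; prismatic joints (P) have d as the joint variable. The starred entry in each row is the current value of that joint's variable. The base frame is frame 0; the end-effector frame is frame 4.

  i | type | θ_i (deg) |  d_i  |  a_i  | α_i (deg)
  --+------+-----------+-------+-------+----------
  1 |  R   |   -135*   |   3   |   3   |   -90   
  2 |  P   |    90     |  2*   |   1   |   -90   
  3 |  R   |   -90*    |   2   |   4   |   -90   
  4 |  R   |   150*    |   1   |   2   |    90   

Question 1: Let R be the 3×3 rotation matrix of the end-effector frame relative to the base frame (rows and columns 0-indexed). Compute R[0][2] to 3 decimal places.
End-effector z-axis (col 2 of R) = (-0.2588,-0.9659,-0.0000)
R[0][2] = -0.2588

-0.259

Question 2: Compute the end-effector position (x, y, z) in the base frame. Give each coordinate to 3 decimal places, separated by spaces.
1.604 -4.432 1.000

after link 1: o_1 = (-2.1213, -2.1213, 3.0000)
after link 2: o_2 = (-0.7071, -3.5355, 2.0000)
after link 3: o_3 = (3.5355, -4.9497, 2.0000)
after link 4: o_4 = (1.6037, -4.4321, 1.0000)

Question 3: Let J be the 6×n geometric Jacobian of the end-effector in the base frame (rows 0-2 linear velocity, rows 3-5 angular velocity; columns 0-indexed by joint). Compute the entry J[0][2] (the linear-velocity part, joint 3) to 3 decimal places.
-0.707

axis z_2 = (0.7071,0.7071,-0.0000); lever o_n−o_2 = (2.3108,-0.8966,-1.0000)
cross product → J_v[:, 2] = (-0.7071,0.7071,-2.2679)
J_ω[:, 2] = z_2
entry J[0][2] = -0.7071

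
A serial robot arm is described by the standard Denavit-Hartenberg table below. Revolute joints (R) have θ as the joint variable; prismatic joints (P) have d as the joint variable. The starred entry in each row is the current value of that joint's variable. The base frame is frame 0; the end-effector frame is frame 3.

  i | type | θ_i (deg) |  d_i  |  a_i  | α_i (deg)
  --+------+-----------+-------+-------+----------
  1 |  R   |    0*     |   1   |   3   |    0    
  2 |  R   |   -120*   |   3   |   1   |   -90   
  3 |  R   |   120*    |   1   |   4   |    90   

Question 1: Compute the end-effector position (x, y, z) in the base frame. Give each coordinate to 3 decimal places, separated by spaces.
4.366 0.366 0.536

after link 1: o_1 = (3.0000, 0.0000, 1.0000)
after link 2: o_2 = (2.5000, -0.8660, 4.0000)
after link 3: o_3 = (4.3660, 0.3660, 0.5359)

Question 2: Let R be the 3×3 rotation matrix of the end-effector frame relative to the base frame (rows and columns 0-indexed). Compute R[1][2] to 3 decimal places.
-0.750

End-effector z-axis (col 2 of R) = (-0.4330,-0.7500,-0.5000)
R[1][2] = -0.7500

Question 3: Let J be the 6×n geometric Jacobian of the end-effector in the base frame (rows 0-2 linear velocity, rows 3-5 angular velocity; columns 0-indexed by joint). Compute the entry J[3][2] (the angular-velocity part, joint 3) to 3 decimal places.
axis z_2 = (0.8660,-0.5000,0.0000); lever o_n−o_2 = (1.8660,1.2321,-3.4641)
cross product → J_v[:, 2] = (1.7321,3.0000,2.0000)
J_ω[:, 2] = z_2
entry J[3][2] = 0.8660

0.866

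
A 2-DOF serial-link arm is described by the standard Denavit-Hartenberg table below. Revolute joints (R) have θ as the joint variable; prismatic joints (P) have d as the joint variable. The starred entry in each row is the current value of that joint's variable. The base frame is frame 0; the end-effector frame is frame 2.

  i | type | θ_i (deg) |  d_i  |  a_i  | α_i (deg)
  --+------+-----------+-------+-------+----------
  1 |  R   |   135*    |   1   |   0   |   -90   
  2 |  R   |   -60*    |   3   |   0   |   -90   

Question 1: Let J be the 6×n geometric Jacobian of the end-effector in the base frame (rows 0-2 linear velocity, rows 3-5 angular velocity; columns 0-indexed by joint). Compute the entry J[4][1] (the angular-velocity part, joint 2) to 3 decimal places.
axis z_1 = (-0.7071,-0.7071,0.0000); lever o_n−o_1 = (-2.1213,-2.1213,0.0000)
cross product → J_v[:, 1] = (-0.0000,0.0000,0.0000)
J_ω[:, 1] = z_1
entry J[4][1] = -0.7071

-0.707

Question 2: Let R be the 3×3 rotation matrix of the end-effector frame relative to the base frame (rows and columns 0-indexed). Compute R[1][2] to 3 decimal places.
0.612

End-effector z-axis (col 2 of R) = (-0.6124,0.6124,-0.5000)
R[1][2] = 0.6124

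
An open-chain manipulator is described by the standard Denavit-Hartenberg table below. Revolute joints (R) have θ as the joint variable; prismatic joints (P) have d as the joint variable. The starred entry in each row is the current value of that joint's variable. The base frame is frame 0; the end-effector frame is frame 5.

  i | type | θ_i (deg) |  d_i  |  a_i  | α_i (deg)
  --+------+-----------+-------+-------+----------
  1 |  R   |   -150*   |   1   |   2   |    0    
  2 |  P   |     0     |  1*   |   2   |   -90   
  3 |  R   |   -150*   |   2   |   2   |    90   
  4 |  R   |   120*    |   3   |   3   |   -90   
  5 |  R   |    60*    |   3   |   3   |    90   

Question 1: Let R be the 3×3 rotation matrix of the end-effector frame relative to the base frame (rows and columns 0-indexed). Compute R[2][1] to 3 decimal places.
-0.433

End-effector y-axis (col 1 of R) = (-0.8995,0.0580,-0.4330)
R[2][1] = -0.4330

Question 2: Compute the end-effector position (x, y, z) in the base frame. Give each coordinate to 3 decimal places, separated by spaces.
after link 1: o_1 = (-1.7321, -1.0000, 1.0000)
after link 2: o_2 = (-3.4641, -2.0000, 2.0000)
after link 3: o_3 = (-0.9641, -2.8660, 3.0000)
after link 4: o_4 = (0.5090, -5.0155, -0.3481)
after link 5: o_5 = (-3.2276, -6.9408, 0.2279)

-3.228 -6.941 0.228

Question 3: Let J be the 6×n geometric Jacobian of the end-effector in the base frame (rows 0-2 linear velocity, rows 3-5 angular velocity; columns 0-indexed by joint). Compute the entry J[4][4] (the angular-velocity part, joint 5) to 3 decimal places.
axis z_4 = (-0.8995,0.0580,-0.4330); lever o_n−o_4 = (-3.7365,-1.9252,0.5760)
cross product → J_v[:, 4] = (-0.8002,2.1361,1.9486)
J_ω[:, 4] = z_4
entry J[4][4] = 0.0580

0.058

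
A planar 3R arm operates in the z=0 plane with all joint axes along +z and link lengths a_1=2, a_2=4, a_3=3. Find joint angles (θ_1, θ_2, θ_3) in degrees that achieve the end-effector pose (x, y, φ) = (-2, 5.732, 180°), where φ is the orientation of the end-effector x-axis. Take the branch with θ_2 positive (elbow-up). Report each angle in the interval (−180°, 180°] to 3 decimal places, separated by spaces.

wrist centre = target − a_3·(cos φ, sin φ) = (1.0000, 5.7320)
cos θ_2 = (33.8558−2²−4²)/(2·2·4) = 0.8660; θ_2 = 30.0042° (elbow-up)
β = atan2(5.7320,1.0000) = 80.1038°; ψ = atan2(2.0003,5.4640) = 20.1067°
θ_1 = β − ψ = 59.9971°
θ_3 = φ − θ_1 − θ_2 = 89.9987° (wrapped to (-180°,180°])

59.997 30.004 89.999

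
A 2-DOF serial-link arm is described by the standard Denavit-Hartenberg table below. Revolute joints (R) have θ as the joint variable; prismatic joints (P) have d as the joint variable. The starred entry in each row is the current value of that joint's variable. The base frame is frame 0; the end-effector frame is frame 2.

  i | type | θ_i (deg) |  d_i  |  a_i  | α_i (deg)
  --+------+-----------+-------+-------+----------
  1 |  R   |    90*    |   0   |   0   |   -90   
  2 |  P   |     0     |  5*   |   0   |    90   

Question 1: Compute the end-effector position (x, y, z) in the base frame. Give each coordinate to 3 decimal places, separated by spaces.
after link 1: o_1 = (0.0000, 0.0000, 0.0000)
after link 2: o_2 = (-5.0000, 0.0000, 0.0000)

-5.000 0.000 0.000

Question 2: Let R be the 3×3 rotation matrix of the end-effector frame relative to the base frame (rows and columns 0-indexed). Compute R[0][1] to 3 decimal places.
End-effector y-axis (col 1 of R) = (-1.0000,0.0000,0.0000)
R[0][1] = -1.0000

-1.000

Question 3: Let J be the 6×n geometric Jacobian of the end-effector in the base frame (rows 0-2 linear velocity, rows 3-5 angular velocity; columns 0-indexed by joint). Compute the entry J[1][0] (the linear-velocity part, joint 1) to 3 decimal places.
axis z_0 = ẑ; lever o_n−o_0 = (-5.0000,0.0000,0.0000)
cross product → J_v[:, 0] = (-0.0000,-5.0000,0.0000)
J_ω[:, 0] = z_0
entry J[1][0] = -5.0000

-5.000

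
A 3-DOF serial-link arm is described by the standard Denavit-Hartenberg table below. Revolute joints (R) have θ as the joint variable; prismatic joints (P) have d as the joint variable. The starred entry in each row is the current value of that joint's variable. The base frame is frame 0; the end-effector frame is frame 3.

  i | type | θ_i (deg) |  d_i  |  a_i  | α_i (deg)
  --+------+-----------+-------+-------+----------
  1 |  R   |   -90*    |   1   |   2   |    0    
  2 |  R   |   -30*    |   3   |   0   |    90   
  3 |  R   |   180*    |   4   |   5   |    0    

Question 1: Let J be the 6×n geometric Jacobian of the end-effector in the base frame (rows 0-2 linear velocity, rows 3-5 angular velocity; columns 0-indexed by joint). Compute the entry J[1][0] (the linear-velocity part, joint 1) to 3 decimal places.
axis z_0 = ẑ; lever o_n−o_0 = (-0.9641,4.3301,4.0000)
cross product → J_v[:, 0] = (-4.3301,-0.9641,0.0000)
J_ω[:, 0] = z_0
entry J[1][0] = -0.9641

-0.964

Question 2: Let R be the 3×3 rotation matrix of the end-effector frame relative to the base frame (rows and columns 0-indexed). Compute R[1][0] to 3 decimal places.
End-effector x-axis (col 0 of R) = (0.5000,0.8660,0.0000)
R[1][0] = 0.8660

0.866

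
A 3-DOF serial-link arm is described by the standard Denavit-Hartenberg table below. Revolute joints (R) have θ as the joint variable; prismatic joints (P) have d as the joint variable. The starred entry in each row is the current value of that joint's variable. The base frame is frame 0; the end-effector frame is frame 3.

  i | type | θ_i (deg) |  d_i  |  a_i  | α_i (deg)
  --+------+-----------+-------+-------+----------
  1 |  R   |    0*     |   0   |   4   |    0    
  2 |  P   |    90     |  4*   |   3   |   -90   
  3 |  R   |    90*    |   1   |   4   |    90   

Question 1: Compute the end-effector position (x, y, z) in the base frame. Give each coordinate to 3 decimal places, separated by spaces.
after link 1: o_1 = (4.0000, 0.0000, 0.0000)
after link 2: o_2 = (4.0000, 3.0000, 4.0000)
after link 3: o_3 = (3.0000, 3.0000, 0.0000)

3.000 3.000 0.000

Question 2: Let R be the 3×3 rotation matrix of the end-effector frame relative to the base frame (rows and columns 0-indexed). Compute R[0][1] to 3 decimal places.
End-effector y-axis (col 1 of R) = (-1.0000,0.0000,0.0000)
R[0][1] = -1.0000

-1.000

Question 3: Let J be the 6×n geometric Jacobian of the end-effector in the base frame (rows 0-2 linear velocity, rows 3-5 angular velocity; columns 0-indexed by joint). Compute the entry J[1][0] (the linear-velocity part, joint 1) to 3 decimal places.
axis z_0 = ẑ; lever o_n−o_0 = (3.0000,3.0000,0.0000)
cross product → J_v[:, 0] = (-3.0000,3.0000,0.0000)
J_ω[:, 0] = z_0
entry J[1][0] = 3.0000

3.000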